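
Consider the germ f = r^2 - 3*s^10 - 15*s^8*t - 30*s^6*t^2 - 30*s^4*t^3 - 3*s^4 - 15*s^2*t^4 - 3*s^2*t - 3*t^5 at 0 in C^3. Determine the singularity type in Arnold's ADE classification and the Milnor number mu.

The Hessian of f at 0 is [[0, 0, 0], [0, 0, 0], [0, 0, 2]] with rank 1, so corank 2. A Groebner basis of the Jacobian ideal J(f) in C{s,t,r} is {s^2/5 + t^4, s^3, s*t, r}; counting standard monomials gives mu = 6. Corank 2; j^3 = -3*s^2*t has shape L^2 M (L != M), so D-series; mu = 6 gives D_6.

Type D6, Milnor number mu = 6.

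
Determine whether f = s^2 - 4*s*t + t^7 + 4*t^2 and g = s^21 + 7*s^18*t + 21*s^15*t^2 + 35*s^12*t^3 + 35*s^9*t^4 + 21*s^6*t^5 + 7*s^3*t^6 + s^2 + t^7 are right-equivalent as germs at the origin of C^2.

Yes.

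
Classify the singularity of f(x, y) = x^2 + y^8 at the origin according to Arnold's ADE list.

A_{7}

The Hessian of f at 0 has rank 1. Corank 1: A-series; mu = 7 gives A_7.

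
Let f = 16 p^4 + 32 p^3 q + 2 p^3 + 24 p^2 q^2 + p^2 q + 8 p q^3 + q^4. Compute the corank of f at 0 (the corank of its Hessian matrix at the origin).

2

Hessian at 0 has rank 0.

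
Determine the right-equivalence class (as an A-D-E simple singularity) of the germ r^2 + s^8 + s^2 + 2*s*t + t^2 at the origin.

A_{7}

The Hessian of f at 0 is [[2, 2, 0], [2, 2, 0], [0, 0, 2]] with rank 2, so corank 1. A Groebner basis of the Jacobian ideal J(f) in C{s,t,r} is {t^7, s + t, r}; counting standard monomials gives mu = 7. Corank 1: A-series; mu = 7 gives A_7.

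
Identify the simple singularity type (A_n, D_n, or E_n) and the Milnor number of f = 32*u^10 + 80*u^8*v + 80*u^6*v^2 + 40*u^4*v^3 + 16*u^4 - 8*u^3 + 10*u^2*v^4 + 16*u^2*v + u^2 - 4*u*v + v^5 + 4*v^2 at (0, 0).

Type A_4, Milnor number mu = 4.

The Hessian of f at 0 has rank 1. Corank 1: A-series; mu = 4 gives A_4.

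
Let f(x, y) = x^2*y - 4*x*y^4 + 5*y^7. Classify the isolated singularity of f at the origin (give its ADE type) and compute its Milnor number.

The Hessian of f at 0 has rank 0. Corank 2; j^3 = x^2*y has shape L^2 M (L != M), so D-series; mu = 8 gives D_8.

Type D_{8}, Milnor number mu = 8.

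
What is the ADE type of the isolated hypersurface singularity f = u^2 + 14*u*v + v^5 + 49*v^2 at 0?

A4

The Hessian of f at 0 has rank 1. Corank 1: A-series; mu = 4 gives A_4.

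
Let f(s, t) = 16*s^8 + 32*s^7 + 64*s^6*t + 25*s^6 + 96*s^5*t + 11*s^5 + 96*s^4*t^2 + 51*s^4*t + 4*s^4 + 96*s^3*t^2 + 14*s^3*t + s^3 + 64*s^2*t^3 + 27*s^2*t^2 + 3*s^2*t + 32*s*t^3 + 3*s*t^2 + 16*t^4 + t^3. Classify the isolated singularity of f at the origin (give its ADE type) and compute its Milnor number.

Type E6, Milnor number mu = 6.

The Hessian of f at 0 is [[0, 0], [0, 0]] with rank 0, so corank 2. A Groebner basis of the Jacobian ideal J(f) in C{s,t} is {s^3 + 3*s^2 + 6*s*t + 3*t^2, s^2*t - 5*s^2/2 - 5*s*t - 5*t^2/2, 2*s^2 + s*t^2 + 4*s*t + 2*t^2, -3*s^2/2 - 3*s*t + t^3 - 3*t^2/2}; counting standard monomials gives mu = 6. Corank 2; j^3 = (s + t)^3 is a perfect cube, so E-series; the 4-jet and mu = 6 give E_6.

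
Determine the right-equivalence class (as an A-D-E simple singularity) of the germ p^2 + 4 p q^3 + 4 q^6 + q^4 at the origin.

A3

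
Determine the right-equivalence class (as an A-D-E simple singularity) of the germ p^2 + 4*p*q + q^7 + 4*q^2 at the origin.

A6

The Hessian of f at 0 is [[2, 4], [4, 8]] with rank 1, so corank 1. A Groebner basis of the Jacobian ideal J(f) in C{p,q} is {q^6, p + 2*q}; counting standard monomials gives mu = 6. Corank 1: A-series; mu = 6 gives A_6.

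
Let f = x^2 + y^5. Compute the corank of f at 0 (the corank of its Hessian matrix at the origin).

The Hessian at 0 is [[2, 0], [0, 0]] of rank 1; hence corank 1.

1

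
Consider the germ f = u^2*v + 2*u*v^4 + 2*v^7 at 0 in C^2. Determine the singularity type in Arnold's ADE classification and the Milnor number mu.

The Hessian of f at 0 has rank 0. Corank 2; j^3 = u^2*v has shape L^2 M (L != M), so D-series; mu = 8 gives D_8.

Type D_8, Milnor number mu = 8.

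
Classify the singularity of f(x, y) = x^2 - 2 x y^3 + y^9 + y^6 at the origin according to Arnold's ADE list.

A8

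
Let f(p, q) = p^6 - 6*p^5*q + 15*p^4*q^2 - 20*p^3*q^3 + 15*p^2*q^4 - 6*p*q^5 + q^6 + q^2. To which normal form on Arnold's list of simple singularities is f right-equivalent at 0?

A_{5}

The Hessian of f at 0 has rank 1. Corank 1: A-series; mu = 5 gives A_5.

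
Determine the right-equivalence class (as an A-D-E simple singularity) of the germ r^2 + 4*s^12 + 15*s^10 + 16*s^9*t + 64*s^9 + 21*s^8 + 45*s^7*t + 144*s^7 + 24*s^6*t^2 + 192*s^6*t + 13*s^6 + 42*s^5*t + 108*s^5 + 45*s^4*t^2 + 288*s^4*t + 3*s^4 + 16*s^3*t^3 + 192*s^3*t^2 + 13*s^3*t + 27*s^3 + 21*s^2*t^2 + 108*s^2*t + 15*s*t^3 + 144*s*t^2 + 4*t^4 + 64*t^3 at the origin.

E_7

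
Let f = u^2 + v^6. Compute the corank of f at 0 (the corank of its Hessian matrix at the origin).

Hessian at 0 has rank 1.

1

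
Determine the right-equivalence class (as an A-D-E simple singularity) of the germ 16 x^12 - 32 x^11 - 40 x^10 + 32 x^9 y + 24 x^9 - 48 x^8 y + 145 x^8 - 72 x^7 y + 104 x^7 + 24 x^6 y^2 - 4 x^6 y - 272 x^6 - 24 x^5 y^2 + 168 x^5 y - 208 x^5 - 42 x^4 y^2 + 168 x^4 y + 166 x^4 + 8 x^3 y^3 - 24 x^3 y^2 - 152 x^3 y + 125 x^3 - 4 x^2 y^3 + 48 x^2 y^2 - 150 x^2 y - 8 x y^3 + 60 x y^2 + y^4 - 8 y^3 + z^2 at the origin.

The Hessian of f at 0 has rank 1. Corank 2; j^3 = (5*x - 2*y)^3 is a perfect cube, so E-series; the 4-jet and mu = 6 give E_6.

E_6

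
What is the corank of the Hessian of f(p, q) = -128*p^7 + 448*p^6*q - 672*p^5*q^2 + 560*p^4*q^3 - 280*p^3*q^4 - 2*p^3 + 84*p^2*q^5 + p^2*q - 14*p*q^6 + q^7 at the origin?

The Hessian at 0 is [[0, 0], [0, 0]] of rank 0; hence corank 2.

2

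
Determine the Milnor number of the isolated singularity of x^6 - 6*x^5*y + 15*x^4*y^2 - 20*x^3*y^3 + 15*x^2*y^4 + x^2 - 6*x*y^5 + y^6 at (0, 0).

The Hessian of f at 0 has rank 1. Corank 1: A-series; mu = 5 gives A_5.

5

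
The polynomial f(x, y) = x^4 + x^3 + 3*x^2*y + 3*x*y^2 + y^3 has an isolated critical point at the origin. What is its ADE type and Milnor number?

Type E_{6}, Milnor number mu = 6.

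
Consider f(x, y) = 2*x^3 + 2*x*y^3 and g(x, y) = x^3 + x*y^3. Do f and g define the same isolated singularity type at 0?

Yes.

The Hessian of f at 0 has rank 0. Corank 2; j^3 = 2*x^3 is a perfect cube, so E-series; the 4-jet and mu = 7 give E_7. The Hessian of g at 0 has rank 0. Corank 2; j^3 = x^3 is a perfect cube, so E-series; the 4-jet and mu = 7 give E_7. Both have type E_7, hence right-equivalent.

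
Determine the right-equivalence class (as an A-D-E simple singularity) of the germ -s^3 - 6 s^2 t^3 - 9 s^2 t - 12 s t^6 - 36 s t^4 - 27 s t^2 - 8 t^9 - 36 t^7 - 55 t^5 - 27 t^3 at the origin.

The Hessian of f at 0 has rank 0. Corank 2; j^3 = -(s + 3*t)^3 is a perfect cube, so E-series; the 5-jet and mu = 8 give E_8.

E_8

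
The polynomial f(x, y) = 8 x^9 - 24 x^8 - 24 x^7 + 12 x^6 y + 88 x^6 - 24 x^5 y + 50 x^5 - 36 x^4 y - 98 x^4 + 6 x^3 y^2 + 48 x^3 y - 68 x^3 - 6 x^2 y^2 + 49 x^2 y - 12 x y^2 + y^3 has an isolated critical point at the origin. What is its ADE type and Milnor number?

The Hessian of f at 0 has rank 0. Corank 2; j^3 = -(4*x - y)*(17*x^2 - 8*x*y + y^2) splits into three distinct lines over C (the quadratic factor has nonzero discriminant), so D_4.

Type D_4, Milnor number mu = 4.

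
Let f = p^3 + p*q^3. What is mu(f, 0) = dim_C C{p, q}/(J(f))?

7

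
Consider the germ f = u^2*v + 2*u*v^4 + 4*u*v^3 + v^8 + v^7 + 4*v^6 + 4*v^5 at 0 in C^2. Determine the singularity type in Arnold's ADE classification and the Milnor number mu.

Type D_{9}, Milnor number mu = 9.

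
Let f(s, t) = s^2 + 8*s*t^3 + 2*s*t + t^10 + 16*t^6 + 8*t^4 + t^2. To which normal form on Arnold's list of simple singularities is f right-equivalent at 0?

The Hessian of f at 0 is [[2, 2], [2, 2]] with rank 1, so corank 1. A Groebner basis of the Jacobian ideal J(f) in C{s,t} is {s^3 + 3*s^2*t + 3*s*t^2 - s/4 - t/4, s/4 + t^3 + t/4}; counting standard monomials gives mu = 9. Corank 1: A-series; mu = 9 gives A_9.

A9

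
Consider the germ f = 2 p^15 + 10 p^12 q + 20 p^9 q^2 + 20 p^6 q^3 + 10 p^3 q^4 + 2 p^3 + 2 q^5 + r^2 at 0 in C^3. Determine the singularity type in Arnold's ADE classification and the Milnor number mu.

Type E8, Milnor number mu = 8.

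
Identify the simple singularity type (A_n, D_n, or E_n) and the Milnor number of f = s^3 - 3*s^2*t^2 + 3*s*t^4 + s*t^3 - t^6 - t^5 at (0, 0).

The Hessian of f at 0 is [[0, 0], [0, 0]] with rank 0, so corank 2. A Groebner basis of the Jacobian ideal J(f) in C{s,t} is {-s^2 + t^4 - t^3/3, s^3, s^2*t + s^2/3 + t^3/9, -s^2 + s*t^2 - t^3/3}; counting standard monomials gives mu = 7. Corank 2; j^3 = s^3 is a perfect cube, so E-series; the 4-jet and mu = 7 give E_7.

Type E_7, Milnor number mu = 7.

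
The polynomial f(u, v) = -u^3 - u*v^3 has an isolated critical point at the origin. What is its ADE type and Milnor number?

The Hessian of f at 0 has rank 0. Corank 2; j^3 = -u^3 is a perfect cube, so E-series; the 4-jet and mu = 7 give E_7.

Type E_{7}, Milnor number mu = 7.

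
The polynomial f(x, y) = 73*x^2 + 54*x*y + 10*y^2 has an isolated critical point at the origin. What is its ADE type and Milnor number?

Type A_1, Milnor number mu = 1.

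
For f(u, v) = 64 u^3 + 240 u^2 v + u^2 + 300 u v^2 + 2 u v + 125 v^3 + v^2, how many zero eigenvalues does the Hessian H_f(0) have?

1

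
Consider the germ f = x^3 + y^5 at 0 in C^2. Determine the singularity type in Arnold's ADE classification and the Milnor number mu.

Type E_{8}, Milnor number mu = 8.

The Hessian of f at 0 has rank 0. Corank 2; j^3 = x^3 is a perfect cube, so E-series; the 5-jet and mu = 8 give E_8.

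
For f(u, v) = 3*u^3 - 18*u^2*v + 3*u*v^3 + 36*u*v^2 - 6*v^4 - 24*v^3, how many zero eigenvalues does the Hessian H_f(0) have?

The Hessian at 0 is [[0, 0], [0, 0]] of rank 0; hence corank 2.

2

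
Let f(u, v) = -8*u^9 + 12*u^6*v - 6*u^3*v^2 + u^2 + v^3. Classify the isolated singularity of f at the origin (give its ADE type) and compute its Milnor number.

Type A_{2}, Milnor number mu = 2.

The Hessian of f at 0 has rank 1. Corank 1: A-series; mu = 2 gives A_2.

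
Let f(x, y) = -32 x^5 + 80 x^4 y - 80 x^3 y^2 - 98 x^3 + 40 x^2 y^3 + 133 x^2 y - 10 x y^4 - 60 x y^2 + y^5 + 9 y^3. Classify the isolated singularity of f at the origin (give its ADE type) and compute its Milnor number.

Type D6, Milnor number mu = 6.

The Hessian of f at 0 has rank 0. Corank 2; j^3 = -(2*x - y)*(7*x - 3*y)^2 has shape L^2 M (L != M), so D-series; mu = 6 gives D_6.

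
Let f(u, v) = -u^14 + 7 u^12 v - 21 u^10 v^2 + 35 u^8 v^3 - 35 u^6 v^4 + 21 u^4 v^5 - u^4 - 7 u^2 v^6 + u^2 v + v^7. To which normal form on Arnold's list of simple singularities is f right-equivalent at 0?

D_8

The Hessian of f at 0 has rank 0. Corank 2; j^3 = u^2*v has shape L^2 M (L != M), so D-series; mu = 8 gives D_8.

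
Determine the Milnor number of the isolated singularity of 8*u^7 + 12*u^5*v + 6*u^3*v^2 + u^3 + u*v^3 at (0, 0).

The Hessian of f at 0 is [[0, 0], [0, 0]] with rank 0, so corank 2. A Groebner basis of the Jacobian ideal J(f) in C{u,v} is {u^3, u*v^2, 3*u^2 + v^3}; counting standard monomials gives mu = 7. Corank 2; j^3 = u^3 is a perfect cube, so E-series; the 4-jet and mu = 7 give E_7.

7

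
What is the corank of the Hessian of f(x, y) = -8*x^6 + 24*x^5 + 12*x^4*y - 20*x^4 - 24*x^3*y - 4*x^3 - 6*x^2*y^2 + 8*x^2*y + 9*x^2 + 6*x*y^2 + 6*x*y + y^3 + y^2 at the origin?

1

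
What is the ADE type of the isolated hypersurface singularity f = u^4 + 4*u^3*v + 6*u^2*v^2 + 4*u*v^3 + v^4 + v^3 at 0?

E6

The Hessian of f at 0 has rank 0. Corank 2; j^3 = v^3 is a perfect cube, so E-series; the 4-jet and mu = 6 give E_6.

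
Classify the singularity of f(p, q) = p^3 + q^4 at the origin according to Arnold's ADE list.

The Hessian of f at 0 has rank 0. Corank 2; j^3 = p^3 is a perfect cube, so E-series; the 4-jet and mu = 6 give E_6.

E_{6}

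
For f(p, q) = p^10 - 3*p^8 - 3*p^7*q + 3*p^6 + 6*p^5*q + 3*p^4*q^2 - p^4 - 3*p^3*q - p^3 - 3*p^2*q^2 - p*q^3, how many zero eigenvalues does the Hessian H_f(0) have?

2

The Hessian at 0 is [[0, 0], [0, 0]] of rank 0; hence corank 2.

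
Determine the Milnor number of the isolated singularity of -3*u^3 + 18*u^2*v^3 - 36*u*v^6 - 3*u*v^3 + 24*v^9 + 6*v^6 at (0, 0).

The Hessian of f at 0 has rank 0. Corank 2; j^3 = -3*u^3 is a perfect cube, so E-series; the 4-jet and mu = 7 give E_7.

7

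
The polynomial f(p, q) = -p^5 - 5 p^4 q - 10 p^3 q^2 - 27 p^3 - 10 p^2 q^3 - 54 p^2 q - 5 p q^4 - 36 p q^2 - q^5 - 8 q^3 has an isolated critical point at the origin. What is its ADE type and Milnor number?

Type E_{8}, Milnor number mu = 8.

The Hessian of f at 0 has rank 0. Corank 2; j^3 = -(3*p + 2*q)^3 is a perfect cube, so E-series; the 5-jet and mu = 8 give E_8.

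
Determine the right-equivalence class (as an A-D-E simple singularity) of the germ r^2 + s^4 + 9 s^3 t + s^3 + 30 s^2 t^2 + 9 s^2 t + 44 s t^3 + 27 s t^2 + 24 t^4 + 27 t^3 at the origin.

E_7

The Hessian of f at 0 has rank 1. Corank 2; j^3 = (s + 3*t)^3 is a perfect cube, so E-series; the 4-jet and mu = 7 give E_7.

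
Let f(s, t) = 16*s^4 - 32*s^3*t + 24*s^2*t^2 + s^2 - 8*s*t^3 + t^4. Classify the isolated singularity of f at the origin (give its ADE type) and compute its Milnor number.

The Hessian of f at 0 has rank 1. Corank 1: A-series; mu = 3 gives A_3.

Type A3, Milnor number mu = 3.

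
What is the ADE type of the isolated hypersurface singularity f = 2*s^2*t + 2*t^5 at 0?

The Hessian of f at 0 is [[0, 0], [0, 0]] with rank 0, so corank 2. A Groebner basis of the Jacobian ideal J(f) in C{s,t} is {s^2/5 + t^4, s^3, s*t}; counting standard monomials gives mu = 6. Corank 2; j^3 = 2*s^2*t has shape L^2 M (L != M), so D-series; mu = 6 gives D_6.

D_{6}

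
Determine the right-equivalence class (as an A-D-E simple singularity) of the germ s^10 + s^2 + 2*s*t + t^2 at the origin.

A_9

The Hessian of f at 0 is [[2, 2], [2, 2]] with rank 1, so corank 1. A Groebner basis of the Jacobian ideal J(f) in C{s,t} is {t^9, s + t}; counting standard monomials gives mu = 9. Corank 1: A-series; mu = 9 gives A_9.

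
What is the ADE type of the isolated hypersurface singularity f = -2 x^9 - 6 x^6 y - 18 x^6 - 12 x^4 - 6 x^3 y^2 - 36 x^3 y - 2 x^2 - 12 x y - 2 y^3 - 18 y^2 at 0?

A2

The Hessian of f at 0 has rank 1. Corank 1: A-series; mu = 2 gives A_2.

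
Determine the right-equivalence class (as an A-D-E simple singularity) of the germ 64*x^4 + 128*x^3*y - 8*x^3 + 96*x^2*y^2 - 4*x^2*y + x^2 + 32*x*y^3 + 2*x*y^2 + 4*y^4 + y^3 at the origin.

The Hessian of f at 0 is [[2, 0], [0, 0]] with rank 1, so corank 1. A Groebner basis of the Jacobian ideal J(f) in C{x,y} is {y^2, x}; counting standard monomials gives mu = 2. Corank 1: A-series; mu = 2 gives A_2.

A_2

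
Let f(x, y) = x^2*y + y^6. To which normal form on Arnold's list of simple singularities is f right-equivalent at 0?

D_7

The Hessian of f at 0 is [[0, 0], [0, 0]] with rank 0, so corank 2. A Groebner basis of the Jacobian ideal J(f) in C{x,y} is {x^2/6 + y^5, x^3, x*y}; counting standard monomials gives mu = 7. Corank 2; j^3 = x^2*y has shape L^2 M (L != M), so D-series; mu = 7 gives D_7.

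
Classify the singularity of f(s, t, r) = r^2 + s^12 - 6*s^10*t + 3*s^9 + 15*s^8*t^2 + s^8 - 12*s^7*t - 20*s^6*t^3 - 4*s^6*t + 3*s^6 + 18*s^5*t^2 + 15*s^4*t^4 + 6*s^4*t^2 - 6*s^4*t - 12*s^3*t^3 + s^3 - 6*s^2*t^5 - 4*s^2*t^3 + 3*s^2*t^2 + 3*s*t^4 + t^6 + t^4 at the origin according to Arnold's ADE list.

E6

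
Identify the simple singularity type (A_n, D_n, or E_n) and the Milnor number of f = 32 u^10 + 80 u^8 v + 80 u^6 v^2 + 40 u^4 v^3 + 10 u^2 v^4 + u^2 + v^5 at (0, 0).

Type A_{4}, Milnor number mu = 4.

The Hessian of f at 0 has rank 1. Corank 1: A-series; mu = 4 gives A_4.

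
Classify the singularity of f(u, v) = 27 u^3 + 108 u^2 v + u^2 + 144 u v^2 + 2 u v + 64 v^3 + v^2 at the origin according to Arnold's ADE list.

A_2

The Hessian of f at 0 is [[2, 2], [2, 2]] with rank 1, so corank 1. A Groebner basis of the Jacobian ideal J(f) in C{u,v} is {v^2, u + v}; counting standard monomials gives mu = 2. Corank 1: A-series; mu = 2 gives A_2.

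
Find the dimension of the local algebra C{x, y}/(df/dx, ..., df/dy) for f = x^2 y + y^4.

The Hessian of f at 0 has rank 0. Corank 2; j^3 = x^2*y has shape L^2 M (L != M), so D-series; mu = 5 gives D_5.

5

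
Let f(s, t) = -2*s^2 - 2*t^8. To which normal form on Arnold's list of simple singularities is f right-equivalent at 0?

The Hessian of f at 0 has rank 1. Corank 1: A-series; mu = 7 gives A_7.

A_{7}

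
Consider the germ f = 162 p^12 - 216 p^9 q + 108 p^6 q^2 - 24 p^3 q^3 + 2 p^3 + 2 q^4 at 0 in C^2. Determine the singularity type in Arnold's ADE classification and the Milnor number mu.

Type E_{6}, Milnor number mu = 6.

The Hessian of f at 0 is [[0, 0], [0, 0]] with rank 0, so corank 2. A Groebner basis of the Jacobian ideal J(f) in C{p,q} is {q^3, p^2}; counting standard monomials gives mu = 6. Corank 2; j^3 = 2*p^3 is a perfect cube, so E-series; the 4-jet and mu = 6 give E_6.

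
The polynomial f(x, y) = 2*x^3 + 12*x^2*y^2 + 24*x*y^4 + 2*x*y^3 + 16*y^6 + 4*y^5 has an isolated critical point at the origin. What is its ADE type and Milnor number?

Type E_7, Milnor number mu = 7.

The Hessian of f at 0 has rank 0. Corank 2; j^3 = 2*x^3 is a perfect cube, so E-series; the 4-jet and mu = 7 give E_7.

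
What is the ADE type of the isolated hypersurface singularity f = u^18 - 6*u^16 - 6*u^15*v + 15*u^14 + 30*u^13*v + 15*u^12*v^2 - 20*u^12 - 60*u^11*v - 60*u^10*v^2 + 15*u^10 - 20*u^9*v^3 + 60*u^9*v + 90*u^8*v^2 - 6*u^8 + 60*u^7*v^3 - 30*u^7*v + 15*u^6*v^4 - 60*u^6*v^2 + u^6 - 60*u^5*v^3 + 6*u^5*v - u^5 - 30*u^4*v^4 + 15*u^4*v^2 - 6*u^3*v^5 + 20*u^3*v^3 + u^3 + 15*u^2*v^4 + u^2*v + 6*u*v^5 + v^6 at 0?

D_7

The Hessian of f at 0 has rank 0. Corank 2; j^3 = u^2*(u + v) has shape L^2 M (L != M), so D-series; mu = 7 gives D_7.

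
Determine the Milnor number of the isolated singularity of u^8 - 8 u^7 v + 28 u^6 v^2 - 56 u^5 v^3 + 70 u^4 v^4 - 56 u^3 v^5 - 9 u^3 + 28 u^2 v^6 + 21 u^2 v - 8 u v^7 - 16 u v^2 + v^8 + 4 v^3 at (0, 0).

The Hessian of f at 0 is [[0, 0], [0, 0]] with rank 0, so corank 2. A Groebner basis of the Jacobian ideal J(f) in C{u,v} is {6561*u*v/8 + v^7 - 2187*v^2/4, u*v^2 - 2*v^3/3, u^2 - 5*u*v/3 + 2*v^2/3}; counting standard monomials gives mu = 9. Corank 2; j^3 = -(u - v)*(3*u - 2*v)^2 has shape L^2 M (L != M), so D-series; mu = 9 gives D_9.

9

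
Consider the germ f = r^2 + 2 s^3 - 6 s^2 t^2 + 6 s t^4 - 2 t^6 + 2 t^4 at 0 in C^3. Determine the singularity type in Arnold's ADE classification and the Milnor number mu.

Type E_6, Milnor number mu = 6.

The Hessian of f at 0 has rank 1. Corank 2; j^3 = 2*s^3 is a perfect cube, so E-series; the 4-jet and mu = 6 give E_6.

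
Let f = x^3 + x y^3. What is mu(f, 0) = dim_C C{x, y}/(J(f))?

The Hessian of f at 0 has rank 0. Corank 2; j^3 = x^3 is a perfect cube, so E-series; the 4-jet and mu = 7 give E_7.

7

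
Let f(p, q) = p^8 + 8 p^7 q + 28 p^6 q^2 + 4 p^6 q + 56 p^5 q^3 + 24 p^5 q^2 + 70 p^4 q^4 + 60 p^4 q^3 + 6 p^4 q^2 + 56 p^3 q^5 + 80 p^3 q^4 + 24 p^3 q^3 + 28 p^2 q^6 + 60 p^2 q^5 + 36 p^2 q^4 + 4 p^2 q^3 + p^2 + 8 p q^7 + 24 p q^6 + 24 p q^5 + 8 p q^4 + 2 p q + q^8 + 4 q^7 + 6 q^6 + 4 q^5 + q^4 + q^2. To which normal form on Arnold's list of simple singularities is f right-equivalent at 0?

A3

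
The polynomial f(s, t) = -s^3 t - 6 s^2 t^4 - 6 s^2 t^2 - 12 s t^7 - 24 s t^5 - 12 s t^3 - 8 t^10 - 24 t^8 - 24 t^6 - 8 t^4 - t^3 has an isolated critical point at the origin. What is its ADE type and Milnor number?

Type E_7, Milnor number mu = 7.

The Hessian of f at 0 is [[0, 0], [0, 0]] with rank 0, so corank 2. A Groebner basis of the Jacobian ideal J(f) in C{s,t} is {s^3 - 12*s*t^2 + 3*t^2, s^2*t + 4*s*t^2, t^3}; counting standard monomials gives mu = 7. Corank 2; j^3 = -t^3 is a perfect cube, so E-series; the 4-jet and mu = 7 give E_7.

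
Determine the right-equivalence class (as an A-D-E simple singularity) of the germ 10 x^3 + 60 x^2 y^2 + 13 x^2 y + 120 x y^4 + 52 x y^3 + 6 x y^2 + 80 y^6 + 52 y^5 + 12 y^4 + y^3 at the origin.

D_4

The Hessian of f at 0 is [[0, 0], [0, 0]] with rank 0, so corank 2. A Groebner basis of the Jacobian ideal J(f) in C{x,y} is {y^3, x^2 - 3*y^2/11, x*y + 6*y^2/11}; counting standard monomials gives mu = 4. Corank 2; j^3 = (2*x + y)*(5*x^2 + 4*x*y + y^2) splits into three distinct lines over C (the quadratic factor has nonzero discriminant), so D_4.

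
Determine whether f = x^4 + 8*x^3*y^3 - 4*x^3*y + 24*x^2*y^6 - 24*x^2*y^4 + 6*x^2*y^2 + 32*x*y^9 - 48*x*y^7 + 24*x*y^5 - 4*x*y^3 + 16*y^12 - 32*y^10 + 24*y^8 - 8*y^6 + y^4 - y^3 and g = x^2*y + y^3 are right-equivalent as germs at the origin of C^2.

The Hessian of f at 0 has rank 0. Corank 2; j^3 = -y^3 is a perfect cube, so E-series; the 4-jet and mu = 6 give E_6. The Hessian of g at 0 has rank 0. Corank 2; j^3 = y*(x^2 + y^2) splits into three distinct lines over C (the quadratic factor has nonzero discriminant), so D_4. f is E_6 but g is D_4, hence not right-equivalent.

No.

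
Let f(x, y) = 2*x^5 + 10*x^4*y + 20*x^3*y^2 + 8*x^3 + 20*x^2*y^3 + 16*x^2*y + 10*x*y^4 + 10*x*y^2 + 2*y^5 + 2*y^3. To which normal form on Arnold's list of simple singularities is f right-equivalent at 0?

D_{6}

The Hessian of f at 0 has rank 0. Corank 2; j^3 = 2*(x + y)*(2*x + y)^2 has shape L^2 M (L != M), so D-series; mu = 6 gives D_6.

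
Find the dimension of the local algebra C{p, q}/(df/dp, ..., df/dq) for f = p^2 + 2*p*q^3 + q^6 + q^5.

The Hessian of f at 0 has rank 1. Corank 1: A-series; mu = 4 gives A_4.

4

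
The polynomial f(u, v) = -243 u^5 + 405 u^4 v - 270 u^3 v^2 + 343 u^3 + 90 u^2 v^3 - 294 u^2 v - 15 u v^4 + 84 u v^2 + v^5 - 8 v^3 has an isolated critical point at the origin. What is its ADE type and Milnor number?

Type E8, Milnor number mu = 8.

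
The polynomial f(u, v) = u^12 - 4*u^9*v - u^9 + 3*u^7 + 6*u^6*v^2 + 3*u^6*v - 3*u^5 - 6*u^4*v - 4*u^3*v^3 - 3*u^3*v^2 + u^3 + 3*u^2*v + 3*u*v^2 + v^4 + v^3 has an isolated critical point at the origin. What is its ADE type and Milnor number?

The Hessian of f at 0 has rank 0. Corank 2; j^3 = (u + v)^3 is a perfect cube, so E-series; the 4-jet and mu = 6 give E_6.

Type E_6, Milnor number mu = 6.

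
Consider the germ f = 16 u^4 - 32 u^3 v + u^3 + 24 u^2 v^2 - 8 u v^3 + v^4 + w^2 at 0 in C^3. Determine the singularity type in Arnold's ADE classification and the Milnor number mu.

The Hessian of f at 0 is [[0, 0, 0], [0, 0, 0], [0, 0, 2]] with rank 1, so corank 2. A Groebner basis of the Jacobian ideal J(f) in C{u,v,w} is {v^4, u*v^2 - v^3/6, u^2, w}; counting standard monomials gives mu = 6. Corank 2; j^3 = u^3 is a perfect cube, so E-series; the 4-jet and mu = 6 give E_6.

Type E_{6}, Milnor number mu = 6.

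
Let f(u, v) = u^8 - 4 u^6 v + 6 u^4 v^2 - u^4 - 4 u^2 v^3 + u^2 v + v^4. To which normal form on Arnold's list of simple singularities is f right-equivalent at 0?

The Hessian of f at 0 has rank 0. Corank 2; j^3 = u^2*v has shape L^2 M (L != M), so D-series; mu = 5 gives D_5.

D5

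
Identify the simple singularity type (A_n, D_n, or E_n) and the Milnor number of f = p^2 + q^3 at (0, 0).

The Hessian of f at 0 is [[2, 0], [0, 0]] with rank 1, so corank 1. A Groebner basis of the Jacobian ideal J(f) in C{p,q} is {q^2, p}; counting standard monomials gives mu = 2. Corank 1: A-series; mu = 2 gives A_2.

Type A_2, Milnor number mu = 2.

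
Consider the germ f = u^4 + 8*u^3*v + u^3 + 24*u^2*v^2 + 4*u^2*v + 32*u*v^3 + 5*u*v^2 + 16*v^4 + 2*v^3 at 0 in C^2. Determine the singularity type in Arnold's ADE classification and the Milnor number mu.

The Hessian of f at 0 has rank 0. Corank 2; j^3 = (u + v)^2*(u + 2*v) has shape L^2 M (L != M), so D-series; mu = 5 gives D_5.

Type D_5, Milnor number mu = 5.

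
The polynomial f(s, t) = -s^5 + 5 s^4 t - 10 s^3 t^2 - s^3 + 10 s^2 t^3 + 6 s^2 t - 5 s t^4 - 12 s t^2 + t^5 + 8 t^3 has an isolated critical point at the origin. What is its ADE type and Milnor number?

The Hessian of f at 0 has rank 0. Corank 2; j^3 = -(s - 2*t)^3 is a perfect cube, so E-series; the 5-jet and mu = 8 give E_8.

Type E_8, Milnor number mu = 8.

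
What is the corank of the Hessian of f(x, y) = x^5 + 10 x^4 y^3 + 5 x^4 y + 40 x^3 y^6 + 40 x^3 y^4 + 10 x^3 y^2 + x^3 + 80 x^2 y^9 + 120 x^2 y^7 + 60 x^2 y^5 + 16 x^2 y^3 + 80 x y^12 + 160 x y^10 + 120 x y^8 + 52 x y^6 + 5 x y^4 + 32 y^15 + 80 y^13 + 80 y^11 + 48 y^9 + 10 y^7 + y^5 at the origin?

The Hessian at 0 is [[0, 0], [0, 0]] of rank 0; hence corank 2.

2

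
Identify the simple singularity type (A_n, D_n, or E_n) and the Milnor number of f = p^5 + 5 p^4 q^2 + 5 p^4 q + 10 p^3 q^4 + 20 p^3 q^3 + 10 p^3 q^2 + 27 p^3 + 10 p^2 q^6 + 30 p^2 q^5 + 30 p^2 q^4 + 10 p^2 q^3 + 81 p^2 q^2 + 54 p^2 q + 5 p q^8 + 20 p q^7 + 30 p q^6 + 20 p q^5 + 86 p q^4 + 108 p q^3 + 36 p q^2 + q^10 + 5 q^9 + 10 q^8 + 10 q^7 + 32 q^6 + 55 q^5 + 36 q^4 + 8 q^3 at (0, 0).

Type E_8, Milnor number mu = 8.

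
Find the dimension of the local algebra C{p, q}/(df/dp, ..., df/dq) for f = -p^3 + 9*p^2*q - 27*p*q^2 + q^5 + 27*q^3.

8

The Hessian of f at 0 has rank 0. Corank 2; j^3 = -(p - 3*q)^3 is a perfect cube, so E-series; the 5-jet and mu = 8 give E_8.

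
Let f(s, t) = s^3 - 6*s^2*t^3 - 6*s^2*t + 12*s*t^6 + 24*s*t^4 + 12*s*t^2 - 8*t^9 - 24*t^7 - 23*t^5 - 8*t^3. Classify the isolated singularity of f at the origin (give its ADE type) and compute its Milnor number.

The Hessian of f at 0 is [[0, 0], [0, 0]] with rank 0, so corank 2. A Groebner basis of the Jacobian ideal J(f) in C{s,t} is {-s^2/4 + s*t^3 + s*t - t^2, t^4, s^3 - 12*s*t^2 + 16*t^3, s^2*t - 4*s*t^2 + 4*t^3}; counting standard monomials gives mu = 8. Corank 2; j^3 = (s - 2*t)^3 is a perfect cube, so E-series; the 5-jet and mu = 8 give E_8.

Type E_8, Milnor number mu = 8.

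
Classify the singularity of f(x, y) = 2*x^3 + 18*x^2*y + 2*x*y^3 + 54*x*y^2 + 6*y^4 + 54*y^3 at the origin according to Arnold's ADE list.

The Hessian of f at 0 is [[0, 0], [0, 0]] with rank 0, so corank 2. A Groebner basis of the Jacobian ideal J(f) in C{x,y} is {x^3 + 9*x^2*y + 162*x^2 + 972*x*y + 1458*y^2, -9*x^2 + x*y^2 - 54*x*y - 81*y^2, 3*x^2 + 18*x*y + y^3 + 27*y^2}; counting standard monomials gives mu = 7. Corank 2; j^3 = 2*(x + 3*y)^3 is a perfect cube, so E-series; the 4-jet and mu = 7 give E_7.

E_7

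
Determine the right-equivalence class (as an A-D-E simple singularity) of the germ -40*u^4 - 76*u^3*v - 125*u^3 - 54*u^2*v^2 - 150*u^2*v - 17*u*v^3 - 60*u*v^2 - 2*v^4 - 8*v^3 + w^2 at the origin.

The Hessian of f at 0 has rank 1. Corank 2; j^3 = -(5*u + 2*v)^3 is a perfect cube, so E-series; the 4-jet and mu = 7 give E_7.

E_{7}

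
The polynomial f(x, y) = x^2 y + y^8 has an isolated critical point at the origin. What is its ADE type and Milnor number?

Type D9, Milnor number mu = 9.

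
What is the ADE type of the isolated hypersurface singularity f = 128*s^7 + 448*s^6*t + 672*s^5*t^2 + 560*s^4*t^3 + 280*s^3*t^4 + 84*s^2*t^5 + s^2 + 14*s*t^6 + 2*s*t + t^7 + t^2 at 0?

A_{6}

The Hessian of f at 0 has rank 1. Corank 1: A-series; mu = 6 gives A_6.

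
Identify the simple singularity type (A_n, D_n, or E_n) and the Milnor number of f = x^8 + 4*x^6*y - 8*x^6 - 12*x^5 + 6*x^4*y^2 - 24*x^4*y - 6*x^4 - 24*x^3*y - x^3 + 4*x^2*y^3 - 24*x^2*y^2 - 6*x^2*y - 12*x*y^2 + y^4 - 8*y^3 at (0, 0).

The Hessian of f at 0 is [[0, 0], [0, 0]] with rank 0, so corank 2. A Groebner basis of the Jacobian ideal J(f) in C{x,y} is {x^3 + 3*x^2/4 + 3*x*y + 3*y^2, x^2*y - x^2/4 - x*y - y^2, x^2/16 + x*y^2 + x*y/4 + y^2/4, y^3}; counting standard monomials gives mu = 6. Corank 2; j^3 = -(x + 2*y)^3 is a perfect cube, so E-series; the 4-jet and mu = 6 give E_6.

Type E_{6}, Milnor number mu = 6.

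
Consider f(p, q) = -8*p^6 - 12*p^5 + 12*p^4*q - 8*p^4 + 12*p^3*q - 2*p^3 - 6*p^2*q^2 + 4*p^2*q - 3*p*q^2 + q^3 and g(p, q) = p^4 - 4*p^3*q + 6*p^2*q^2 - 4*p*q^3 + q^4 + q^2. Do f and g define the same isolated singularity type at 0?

The Hessian of f at 0 has rank 0. Corank 2; j^3 = -(p - q)*(2*p^2 - 2*p*q + q^2) splits into three distinct lines over C (the quadratic factor has nonzero discriminant), so D_4. The Hessian of g at 0 has rank 1. Corank 1: A-series; mu = 3 gives A_3. f is D_4 but g is A_3, hence not right-equivalent.

No.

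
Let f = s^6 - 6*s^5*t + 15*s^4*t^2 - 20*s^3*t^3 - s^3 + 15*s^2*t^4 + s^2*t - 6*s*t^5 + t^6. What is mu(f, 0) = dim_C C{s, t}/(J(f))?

7

The Hessian of f at 0 is [[0, 0], [0, 0]] with rank 0, so corank 2. A Groebner basis of the Jacobian ideal J(f) in C{s,t} is {s*t/6 + t^5, s*t^2, s^2 - s*t}; counting standard monomials gives mu = 7. Corank 2; j^3 = -s^2*(s - t) has shape L^2 M (L != M), so D-series; mu = 7 gives D_7.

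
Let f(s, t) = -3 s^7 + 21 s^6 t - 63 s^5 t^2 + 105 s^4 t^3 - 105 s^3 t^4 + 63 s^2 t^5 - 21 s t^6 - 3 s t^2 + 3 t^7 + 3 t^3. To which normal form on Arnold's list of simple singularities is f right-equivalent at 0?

D8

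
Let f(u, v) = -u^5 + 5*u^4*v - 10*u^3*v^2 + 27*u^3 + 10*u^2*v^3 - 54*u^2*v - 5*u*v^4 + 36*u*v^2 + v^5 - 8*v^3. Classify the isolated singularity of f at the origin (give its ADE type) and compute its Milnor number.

The Hessian of f at 0 has rank 0. Corank 2; j^3 = (3*u - 2*v)^3 is a perfect cube, so E-series; the 5-jet and mu = 8 give E_8.

Type E8, Milnor number mu = 8.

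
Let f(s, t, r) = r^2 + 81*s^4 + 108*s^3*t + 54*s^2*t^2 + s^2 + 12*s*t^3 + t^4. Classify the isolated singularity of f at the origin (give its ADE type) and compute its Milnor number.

The Hessian of f at 0 is [[2, 0, 0], [0, 0, 0], [0, 0, 2]] with rank 2, so corank 1. A Groebner basis of the Jacobian ideal J(f) in C{s,t,r} is {t^3, s, r}; counting standard monomials gives mu = 3. Corank 1: A-series; mu = 3 gives A_3.

Type A_{3}, Milnor number mu = 3.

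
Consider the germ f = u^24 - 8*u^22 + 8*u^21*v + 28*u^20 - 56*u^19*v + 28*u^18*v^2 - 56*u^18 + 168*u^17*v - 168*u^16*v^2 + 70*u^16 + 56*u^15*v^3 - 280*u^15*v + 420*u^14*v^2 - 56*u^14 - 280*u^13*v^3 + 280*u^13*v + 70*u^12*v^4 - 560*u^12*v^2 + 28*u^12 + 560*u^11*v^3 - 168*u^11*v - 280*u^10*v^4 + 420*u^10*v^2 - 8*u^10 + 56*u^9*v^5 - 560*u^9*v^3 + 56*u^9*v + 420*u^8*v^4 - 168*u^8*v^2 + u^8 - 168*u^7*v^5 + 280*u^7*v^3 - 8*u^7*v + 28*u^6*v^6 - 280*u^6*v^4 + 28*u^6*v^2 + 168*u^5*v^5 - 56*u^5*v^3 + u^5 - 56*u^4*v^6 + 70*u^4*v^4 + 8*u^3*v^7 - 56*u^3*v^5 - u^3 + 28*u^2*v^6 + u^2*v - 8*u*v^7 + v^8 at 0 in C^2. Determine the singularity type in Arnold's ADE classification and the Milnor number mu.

The Hessian of f at 0 has rank 0. Corank 2; j^3 = -u^2*(u - v) has shape L^2 M (L != M), so D-series; mu = 9 gives D_9.

Type D9, Milnor number mu = 9.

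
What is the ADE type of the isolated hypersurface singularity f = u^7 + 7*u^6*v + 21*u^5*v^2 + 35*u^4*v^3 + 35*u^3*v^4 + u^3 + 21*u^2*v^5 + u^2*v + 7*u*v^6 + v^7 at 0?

The Hessian of f at 0 is [[0, 0], [0, 0]] with rank 0, so corank 2. A Groebner basis of the Jacobian ideal J(f) in C{u,v} is {-u*v/7 + v^6, u*v^2, u^2 + u*v}; counting standard monomials gives mu = 8. Corank 2; j^3 = u^2*(u + v) has shape L^2 M (L != M), so D-series; mu = 8 gives D_8.

D_{8}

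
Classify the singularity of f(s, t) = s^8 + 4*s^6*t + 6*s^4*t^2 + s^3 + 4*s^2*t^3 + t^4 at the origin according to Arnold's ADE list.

E6

The Hessian of f at 0 is [[0, 0], [0, 0]] with rank 0, so corank 2. A Groebner basis of the Jacobian ideal J(f) in C{s,t} is {t^3, s^2}; counting standard monomials gives mu = 6. Corank 2; j^3 = s^3 is a perfect cube, so E-series; the 4-jet and mu = 6 give E_6.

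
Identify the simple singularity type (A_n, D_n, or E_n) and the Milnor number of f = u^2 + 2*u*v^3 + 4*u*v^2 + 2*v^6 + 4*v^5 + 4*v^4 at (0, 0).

Type A_5, Milnor number mu = 5.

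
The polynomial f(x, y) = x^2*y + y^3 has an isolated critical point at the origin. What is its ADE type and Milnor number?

Type D_4, Milnor number mu = 4.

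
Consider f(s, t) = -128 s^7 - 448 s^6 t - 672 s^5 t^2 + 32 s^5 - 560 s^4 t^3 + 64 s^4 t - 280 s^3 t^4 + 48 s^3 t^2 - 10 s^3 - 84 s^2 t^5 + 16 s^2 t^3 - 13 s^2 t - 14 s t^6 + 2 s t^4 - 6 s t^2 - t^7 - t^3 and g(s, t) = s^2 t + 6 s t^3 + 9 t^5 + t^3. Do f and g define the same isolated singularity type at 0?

Yes.

The Hessian of f at 0 has rank 0. Corank 2; j^3 = -(2*s + t)*(5*s^2 + 4*s*t + t^2) splits into three distinct lines over C (the quadratic factor has nonzero discriminant), so D_4. The Hessian of g at 0 has rank 0. Corank 2; j^3 = t*(s^2 + t^2) splits into three distinct lines over C (the quadratic factor has nonzero discriminant), so D_4. Both have type D_4, hence right-equivalent.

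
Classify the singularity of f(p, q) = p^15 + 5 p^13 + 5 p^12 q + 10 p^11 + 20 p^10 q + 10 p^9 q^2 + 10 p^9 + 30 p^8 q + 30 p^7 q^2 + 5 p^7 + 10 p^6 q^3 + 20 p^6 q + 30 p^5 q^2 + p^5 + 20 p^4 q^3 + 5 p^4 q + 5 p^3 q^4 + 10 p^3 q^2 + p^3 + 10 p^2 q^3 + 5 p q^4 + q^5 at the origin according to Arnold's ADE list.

E_8

The Hessian of f at 0 has rank 0. Corank 2; j^3 = p^3 is a perfect cube, so E-series; the 5-jet and mu = 8 give E_8.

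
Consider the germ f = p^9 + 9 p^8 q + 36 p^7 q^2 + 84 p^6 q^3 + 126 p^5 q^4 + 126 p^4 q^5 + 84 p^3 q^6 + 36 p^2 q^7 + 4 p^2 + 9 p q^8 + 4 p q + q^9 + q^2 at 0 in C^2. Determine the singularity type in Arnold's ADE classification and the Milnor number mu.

The Hessian of f at 0 has rank 1. Corank 1: A-series; mu = 8 gives A_8.

Type A_8, Milnor number mu = 8.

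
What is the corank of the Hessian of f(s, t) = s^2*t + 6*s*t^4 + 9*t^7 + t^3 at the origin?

2

Hessian at 0 has rank 0.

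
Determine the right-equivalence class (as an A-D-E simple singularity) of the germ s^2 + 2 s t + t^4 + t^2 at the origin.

A3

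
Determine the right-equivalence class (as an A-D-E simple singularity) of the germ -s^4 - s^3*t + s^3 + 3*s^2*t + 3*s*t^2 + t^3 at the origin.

E_7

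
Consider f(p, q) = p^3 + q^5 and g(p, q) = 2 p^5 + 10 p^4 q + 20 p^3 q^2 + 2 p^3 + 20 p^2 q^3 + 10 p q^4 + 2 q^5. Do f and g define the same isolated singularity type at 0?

The Hessian of f at 0 has rank 0. Corank 2; j^3 = p^3 is a perfect cube, so E-series; the 5-jet and mu = 8 give E_8. The Hessian of g at 0 has rank 0. Corank 2; j^3 = 2*p^3 is a perfect cube, so E-series; the 5-jet and mu = 8 give E_8. Both have type E_8, hence right-equivalent.

Yes.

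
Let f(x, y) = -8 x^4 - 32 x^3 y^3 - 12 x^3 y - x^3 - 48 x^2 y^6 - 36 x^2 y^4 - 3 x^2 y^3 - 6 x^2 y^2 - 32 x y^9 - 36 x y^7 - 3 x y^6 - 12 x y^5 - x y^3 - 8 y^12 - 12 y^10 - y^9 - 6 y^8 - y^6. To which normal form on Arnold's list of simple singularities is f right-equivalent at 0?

The Hessian of f at 0 has rank 0. Corank 2; j^3 = -x^3 is a perfect cube, so E-series; the 4-jet and mu = 7 give E_7.

E_7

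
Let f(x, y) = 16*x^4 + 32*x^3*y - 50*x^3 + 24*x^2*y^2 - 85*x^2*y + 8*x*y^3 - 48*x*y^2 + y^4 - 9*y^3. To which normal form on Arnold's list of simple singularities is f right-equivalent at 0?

The Hessian of f at 0 is [[0, 0], [0, 0]] with rank 0, so corank 2. A Groebner basis of the Jacobian ideal J(f) in C{x,y} is {x*y^2 - 375*x*y/8 - 225*y^2/8, 625*x*y/8 + y^3 + 375*y^2/8, x^2 + 11*x*y/10 + 3*y^2/10}; counting standard monomials gives mu = 5. Corank 2; j^3 = -(2*x + y)*(5*x + 3*y)^2 has shape L^2 M (L != M), so D-series; mu = 5 gives D_5.

D5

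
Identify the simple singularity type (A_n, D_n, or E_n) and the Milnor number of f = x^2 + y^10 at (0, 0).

Type A_{9}, Milnor number mu = 9.

The Hessian of f at 0 is [[2, 0], [0, 0]] with rank 1, so corank 1. A Groebner basis of the Jacobian ideal J(f) in C{x,y} is {y^9, x}; counting standard monomials gives mu = 9. Corank 1: A-series; mu = 9 gives A_9.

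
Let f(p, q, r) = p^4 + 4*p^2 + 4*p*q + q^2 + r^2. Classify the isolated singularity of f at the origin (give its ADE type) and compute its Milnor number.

Type A3, Milnor number mu = 3.

The Hessian of f at 0 has rank 2. Corank 1: A-series; mu = 3 gives A_3.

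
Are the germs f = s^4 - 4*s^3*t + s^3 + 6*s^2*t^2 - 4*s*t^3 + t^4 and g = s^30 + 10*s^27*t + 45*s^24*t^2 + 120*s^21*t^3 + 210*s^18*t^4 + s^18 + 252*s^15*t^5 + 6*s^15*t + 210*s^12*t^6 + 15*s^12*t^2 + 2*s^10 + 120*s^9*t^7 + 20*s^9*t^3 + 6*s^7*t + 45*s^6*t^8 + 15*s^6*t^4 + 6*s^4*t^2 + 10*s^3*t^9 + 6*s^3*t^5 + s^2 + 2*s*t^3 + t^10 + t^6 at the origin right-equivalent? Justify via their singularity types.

No.

The Hessian of f at 0 has rank 0. Corank 2; j^3 = s^3 is a perfect cube, so E-series; the 4-jet and mu = 6 give E_6. The Hessian of g at 0 has rank 1. Corank 1: A-series; mu = 9 gives A_9. f is E_6 but g is A_9, hence not right-equivalent.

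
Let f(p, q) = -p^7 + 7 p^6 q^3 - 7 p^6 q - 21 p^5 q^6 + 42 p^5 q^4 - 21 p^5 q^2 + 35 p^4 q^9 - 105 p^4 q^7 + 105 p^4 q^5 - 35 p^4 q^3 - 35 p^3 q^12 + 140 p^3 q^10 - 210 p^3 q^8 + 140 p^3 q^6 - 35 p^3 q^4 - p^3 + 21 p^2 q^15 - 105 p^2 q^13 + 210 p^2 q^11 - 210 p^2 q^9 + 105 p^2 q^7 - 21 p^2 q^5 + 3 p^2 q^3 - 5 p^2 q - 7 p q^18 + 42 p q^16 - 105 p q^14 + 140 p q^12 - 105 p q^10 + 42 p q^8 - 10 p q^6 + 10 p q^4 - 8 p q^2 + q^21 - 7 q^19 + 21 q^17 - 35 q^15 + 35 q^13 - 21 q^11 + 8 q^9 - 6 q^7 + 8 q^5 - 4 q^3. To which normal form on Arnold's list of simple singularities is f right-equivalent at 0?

D_{8}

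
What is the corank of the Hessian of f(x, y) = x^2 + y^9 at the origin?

Hessian at 0 has rank 1.

1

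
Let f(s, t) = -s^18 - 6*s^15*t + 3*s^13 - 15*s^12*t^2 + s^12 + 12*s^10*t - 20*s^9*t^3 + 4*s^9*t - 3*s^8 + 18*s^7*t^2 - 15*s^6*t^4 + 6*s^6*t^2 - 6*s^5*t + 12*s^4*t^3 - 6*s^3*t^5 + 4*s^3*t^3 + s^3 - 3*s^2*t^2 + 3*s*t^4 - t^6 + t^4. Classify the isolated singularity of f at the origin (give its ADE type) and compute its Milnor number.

The Hessian of f at 0 has rank 0. Corank 2; j^3 = s^3 is a perfect cube, so E-series; the 4-jet and mu = 6 give E_6.

Type E_6, Milnor number mu = 6.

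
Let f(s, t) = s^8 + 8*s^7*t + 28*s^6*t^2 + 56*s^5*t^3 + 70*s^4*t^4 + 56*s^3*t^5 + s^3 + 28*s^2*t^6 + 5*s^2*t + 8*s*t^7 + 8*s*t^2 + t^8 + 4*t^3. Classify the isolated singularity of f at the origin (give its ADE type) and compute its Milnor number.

Type D_9, Milnor number mu = 9.

The Hessian of f at 0 has rank 0. Corank 2; j^3 = (s + t)*(s + 2*t)^2 has shape L^2 M (L != M), so D-series; mu = 9 gives D_9.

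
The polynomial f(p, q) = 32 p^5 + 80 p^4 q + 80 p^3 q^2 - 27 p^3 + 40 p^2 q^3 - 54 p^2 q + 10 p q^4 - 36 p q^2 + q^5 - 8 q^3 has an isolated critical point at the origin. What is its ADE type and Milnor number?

The Hessian of f at 0 has rank 0. Corank 2; j^3 = -(3*p + 2*q)^3 is a perfect cube, so E-series; the 5-jet and mu = 8 give E_8.

Type E_{8}, Milnor number mu = 8.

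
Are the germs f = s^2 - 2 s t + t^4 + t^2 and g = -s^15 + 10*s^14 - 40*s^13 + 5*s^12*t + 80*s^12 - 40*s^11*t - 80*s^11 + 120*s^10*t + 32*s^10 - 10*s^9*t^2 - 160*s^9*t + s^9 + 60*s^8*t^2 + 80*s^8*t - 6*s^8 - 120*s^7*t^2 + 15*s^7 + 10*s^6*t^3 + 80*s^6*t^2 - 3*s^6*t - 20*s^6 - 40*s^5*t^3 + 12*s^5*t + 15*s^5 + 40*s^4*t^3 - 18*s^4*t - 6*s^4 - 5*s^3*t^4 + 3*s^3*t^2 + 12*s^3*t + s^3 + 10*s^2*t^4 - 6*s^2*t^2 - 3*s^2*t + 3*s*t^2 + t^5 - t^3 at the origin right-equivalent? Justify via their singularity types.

No.

The Hessian of f at 0 has rank 1. Corank 1: A-series; mu = 3 gives A_3. The Hessian of g at 0 has rank 0. Corank 2; j^3 = (s - t)^3 is a perfect cube, so E-series; the 5-jet and mu = 8 give E_8. f is A_3 but g is E_8, hence not right-equivalent.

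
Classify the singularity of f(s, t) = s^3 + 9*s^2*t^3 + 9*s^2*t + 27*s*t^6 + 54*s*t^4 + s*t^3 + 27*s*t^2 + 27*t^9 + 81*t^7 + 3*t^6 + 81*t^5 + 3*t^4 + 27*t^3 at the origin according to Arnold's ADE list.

E_{7}

The Hessian of f at 0 is [[0, 0], [0, 0]] with rank 0, so corank 2. A Groebner basis of the Jacobian ideal J(f) in C{s,t} is {s^3 + 9*s^2*t + 162*s^2 + 972*s*t + 1458*t^2, -9*s^2 + s*t^2 - 54*s*t - 81*t^2, 3*s^2 + 18*s*t + t^3 + 27*t^2}; counting standard monomials gives mu = 7. Corank 2; j^3 = (s + 3*t)^3 is a perfect cube, so E-series; the 4-jet and mu = 7 give E_7.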